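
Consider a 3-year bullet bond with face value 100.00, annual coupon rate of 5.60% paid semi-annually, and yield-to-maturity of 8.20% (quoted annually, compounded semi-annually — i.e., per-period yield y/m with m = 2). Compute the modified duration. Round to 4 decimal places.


Coupon per period c = face * coupon_rate / m = 2.800000
Periods per year m = 2; per-period yield y/m = 0.041000
Number of cashflows N = 6
Cashflows (t years, CF_t, discount factor 1/(1+y/m)^(m*t), PV):
  t = 0.5000: CF_t = 2.800000, DF = 0.960615, PV = 2.689721
  t = 1.0000: CF_t = 2.800000, DF = 0.922781, PV = 2.583786
  t = 1.5000: CF_t = 2.800000, DF = 0.886437, PV = 2.482023
  t = 2.0000: CF_t = 2.800000, DF = 0.851524, PV = 2.384268
  t = 2.5000: CF_t = 2.800000, DF = 0.817987, PV = 2.290363
  t = 3.0000: CF_t = 102.800000, DF = 0.785770, PV = 80.777189
Price P = sum_t PV_t = 93.207352
First compute Macaulay numerator sum_t t * PV_t:
  t * PV_t at t = 0.5000: 1.344861
  t * PV_t at t = 1.0000: 2.583786
  t * PV_t at t = 1.5000: 3.723035
  t * PV_t at t = 2.0000: 4.768536
  t * PV_t at t = 2.5000: 5.725908
  t * PV_t at t = 3.0000: 242.331568
Macaulay duration D = 260.477695 / 93.207352 = 2.794605
Modified duration = D / (1 + y/m) = 2.794605 / (1 + 0.041000) = 2.684539

Answer: Modified duration = 2.6845


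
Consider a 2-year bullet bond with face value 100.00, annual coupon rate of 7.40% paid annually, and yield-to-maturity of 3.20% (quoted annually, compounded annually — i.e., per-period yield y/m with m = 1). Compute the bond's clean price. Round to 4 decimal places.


Coupon per period c = face * coupon_rate / m = 7.400000
Periods per year m = 1; per-period yield y/m = 0.032000
Number of cashflows N = 2
Cashflows (t years, CF_t, discount factor 1/(1+y/m)^(m*t), PV):
  t = 1.0000: CF_t = 7.400000, DF = 0.968992, PV = 7.170543
  t = 2.0000: CF_t = 107.400000, DF = 0.938946, PV = 100.842798
Price P = sum_t PV_t = 108.013341

Answer: Price = 108.0133


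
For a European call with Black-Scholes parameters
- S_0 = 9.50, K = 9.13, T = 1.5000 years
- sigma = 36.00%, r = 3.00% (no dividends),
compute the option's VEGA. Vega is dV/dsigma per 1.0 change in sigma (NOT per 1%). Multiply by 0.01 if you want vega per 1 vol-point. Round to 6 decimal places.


d1 = 0.4126167830; d2 = -0.0282913707
phi(d1) = 0.3663871059; exp(-qT) = 1.0000000000; exp(-rT) = 0.9559974818
Vega = S * exp(-qT) * phi(d1) * sqrt(T) = 9.5000 * 1.0000000000 * 0.3663871059 * 1.2247448714 = 4.262942

Answer: Vega = 4.262942


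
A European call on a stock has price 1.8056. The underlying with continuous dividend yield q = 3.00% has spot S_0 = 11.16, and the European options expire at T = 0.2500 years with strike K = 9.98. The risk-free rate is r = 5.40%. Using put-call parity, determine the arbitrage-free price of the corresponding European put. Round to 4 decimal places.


Answer: Put price = 0.5752

Derivation:
Put-call parity: C - P = S_0 * exp(-qT) - K * exp(-rT).
S_0 * exp(-qT) = 11.1600 * 0.99252805 = 11.07661309
K * exp(-rT) = 9.9800 * 0.98659072 = 9.84617535
P = C - S*exp(-qT) + K*exp(-rT)
P = 1.8056 - 11.07661309 + 9.84617535 = 0.5752


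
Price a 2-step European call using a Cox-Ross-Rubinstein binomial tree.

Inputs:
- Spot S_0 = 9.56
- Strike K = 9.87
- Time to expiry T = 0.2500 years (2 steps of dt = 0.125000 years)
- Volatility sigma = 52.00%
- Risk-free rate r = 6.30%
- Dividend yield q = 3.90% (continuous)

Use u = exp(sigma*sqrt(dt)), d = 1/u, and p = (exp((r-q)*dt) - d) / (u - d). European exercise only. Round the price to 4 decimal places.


Answer: Price = V(0,0) = 0.8286

Derivation:
dt = T/N = 0.125000
u = exp(sigma*sqrt(dt)) = 1.201833; d = 1/u = 0.832062
p = (exp((r-q)*dt) - d) / (u - d) = 0.462292
Discount per step: exp(-r*dt) = 0.992156
Stock lattice S(k, i) with i counting down-moves:
  k=0: S(0,0) = 9.5600
  k=1: S(1,0) = 11.4895; S(1,1) = 7.9545
  k=2: S(2,0) = 13.8085; S(2,1) = 9.5600; S(2,2) = 6.6187
Terminal payoffs V(N, i) = max(S_T - K, 0):
  V(2,0) = 3.938485; V(2,1) = 0.000000; V(2,2) = 0.000000
Backward induction: V(k, i) = exp(-r*dt) * [p * V(k+1, i) + (1-p) * V(k+1, i+1)].
  V(1,0) = exp(-r*dt) * [p*3.938485 + (1-p)*0.000000] = 1.806450
  V(1,1) = exp(-r*dt) * [p*0.000000 + (1-p)*0.000000] = 0.000000
  V(0,0) = exp(-r*dt) * [p*1.806450 + (1-p)*0.000000] = 0.828557


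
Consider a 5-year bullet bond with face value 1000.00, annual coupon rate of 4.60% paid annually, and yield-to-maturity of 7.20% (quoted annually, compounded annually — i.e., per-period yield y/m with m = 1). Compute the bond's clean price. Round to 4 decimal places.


Coupon per period c = face * coupon_rate / m = 46.000000
Periods per year m = 1; per-period yield y/m = 0.072000
Number of cashflows N = 5
Cashflows (t years, CF_t, discount factor 1/(1+y/m)^(m*t), PV):
  t = 1.0000: CF_t = 46.000000, DF = 0.932836, PV = 42.910448
  t = 2.0000: CF_t = 46.000000, DF = 0.870183, PV = 40.028403
  t = 3.0000: CF_t = 46.000000, DF = 0.811738, PV = 37.339928
  t = 4.0000: CF_t = 46.000000, DF = 0.757218, PV = 34.832022
  t = 5.0000: CF_t = 1046.000000, DF = 0.706360, PV = 738.852518
Price P = sum_t PV_t = 893.963319

Answer: Price = 893.9633


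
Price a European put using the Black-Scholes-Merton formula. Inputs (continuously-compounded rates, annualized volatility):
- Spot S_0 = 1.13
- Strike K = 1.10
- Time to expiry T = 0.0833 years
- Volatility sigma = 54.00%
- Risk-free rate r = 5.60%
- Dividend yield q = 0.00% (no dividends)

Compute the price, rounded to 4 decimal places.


d1 = (ln(S/K) + (r - q + 0.5*sigma^2) * T) / (sigma * sqrt(T)) = 0.28050331
d2 = d1 - sigma * sqrt(T) = 0.12464992
exp(-rT) = 0.99534606; exp(-qT) = 1.00000000
P = K * exp(-rT) * N(-d2) - S_0 * exp(-qT) * N(-d1)
N(-d1) = 0.38954569; N(-d2) = 0.45040035
P = 1.1000 * 0.99534606 * 0.45040035 - 1.1300 * 1.00000000 * 0.38954569 = 0.0529

Answer: Price = 0.0529


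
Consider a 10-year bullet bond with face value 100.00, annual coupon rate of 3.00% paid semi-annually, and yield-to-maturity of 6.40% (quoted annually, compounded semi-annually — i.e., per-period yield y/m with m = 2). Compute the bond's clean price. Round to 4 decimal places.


Coupon per period c = face * coupon_rate / m = 1.500000
Periods per year m = 2; per-period yield y/m = 0.032000
Number of cashflows N = 20
Cashflows (t years, CF_t, discount factor 1/(1+y/m)^(m*t), PV):
  t = 0.5000: CF_t = 1.500000, DF = 0.968992, PV = 1.453488
  t = 1.0000: CF_t = 1.500000, DF = 0.938946, PV = 1.408419
  t = 1.5000: CF_t = 1.500000, DF = 0.909831, PV = 1.364747
  t = 2.0000: CF_t = 1.500000, DF = 0.881620, PV = 1.322429
  t = 2.5000: CF_t = 1.500000, DF = 0.854283, PV = 1.281424
  t = 3.0000: CF_t = 1.500000, DF = 0.827793, PV = 1.241690
  t = 3.5000: CF_t = 1.500000, DF = 0.802125, PV = 1.203188
  t = 4.0000: CF_t = 1.500000, DF = 0.777253, PV = 1.165880
  t = 4.5000: CF_t = 1.500000, DF = 0.753152, PV = 1.129728
  t = 5.0000: CF_t = 1.500000, DF = 0.729799, PV = 1.094698
  t = 5.5000: CF_t = 1.500000, DF = 0.707169, PV = 1.060754
  t = 6.0000: CF_t = 1.500000, DF = 0.685241, PV = 1.027862
  t = 6.5000: CF_t = 1.500000, DF = 0.663994, PV = 0.995990
  t = 7.0000: CF_t = 1.500000, DF = 0.643405, PV = 0.965107
  t = 7.5000: CF_t = 1.500000, DF = 0.623454, PV = 0.935181
  t = 8.0000: CF_t = 1.500000, DF = 0.604122, PV = 0.906183
  t = 8.5000: CF_t = 1.500000, DF = 0.585390, PV = 0.878085
  t = 9.0000: CF_t = 1.500000, DF = 0.567238, PV = 0.850857
  t = 9.5000: CF_t = 1.500000, DF = 0.549649, PV = 0.824474
  t = 10.0000: CF_t = 101.500000, DF = 0.532606, PV = 54.059509
Price P = sum_t PV_t = 75.169694

Answer: Price = 75.1697


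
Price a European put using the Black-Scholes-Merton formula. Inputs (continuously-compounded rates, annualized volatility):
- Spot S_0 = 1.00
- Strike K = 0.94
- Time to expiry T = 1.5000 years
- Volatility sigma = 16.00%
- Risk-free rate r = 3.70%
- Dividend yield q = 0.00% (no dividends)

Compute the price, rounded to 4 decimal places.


d1 = (ln(S/K) + (r - q + 0.5*sigma^2) * T) / (sigma * sqrt(T)) = 0.69695844
d2 = d1 - sigma * sqrt(T) = 0.50099926
exp(-rT) = 0.94601202; exp(-qT) = 1.00000000
P = K * exp(-rT) * N(-d2) - S_0 * exp(-qT) * N(-d1)
N(-d1) = 0.24291440; N(-d2) = 0.30818582
P = 0.9400 * 0.94601202 * 0.30818582 - 1.0000 * 1.00000000 * 0.24291440 = 0.0311

Answer: Price = 0.0311


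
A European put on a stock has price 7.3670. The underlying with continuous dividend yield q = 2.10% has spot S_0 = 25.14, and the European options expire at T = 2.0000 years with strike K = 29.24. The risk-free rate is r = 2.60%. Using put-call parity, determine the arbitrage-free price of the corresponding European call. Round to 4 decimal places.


Answer: Call price = 3.7146

Derivation:
Put-call parity: C - P = S_0 * exp(-qT) - K * exp(-rT).
S_0 * exp(-qT) = 25.1400 * 0.95886978 = 24.10598628
K * exp(-rT) = 29.2400 * 0.94932887 = 27.75837607
C = P + S*exp(-qT) - K*exp(-rT)
C = 7.3670 + 24.10598628 - 27.75837607 = 3.7146


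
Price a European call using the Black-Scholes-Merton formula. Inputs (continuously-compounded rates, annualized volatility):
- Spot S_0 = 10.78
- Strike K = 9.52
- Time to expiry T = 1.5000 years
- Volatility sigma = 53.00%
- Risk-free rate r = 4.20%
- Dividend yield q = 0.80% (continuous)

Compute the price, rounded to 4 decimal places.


Answer: Price = 3.4360

Derivation:
d1 = (ln(S/K) + (r - q + 0.5*sigma^2) * T) / (sigma * sqrt(T)) = 0.59461397
d2 = d1 - sigma * sqrt(T) = -0.05450081
exp(-rT) = 0.93894347; exp(-qT) = 0.98807171
C = S_0 * exp(-qT) * N(d1) - K * exp(-rT) * N(d2)
N(d1) = 0.72394923; N(d2) = 0.47826808
C = 10.7800 * 0.98807171 * 0.72394923 - 9.5200 * 0.93894347 * 0.47826808 = 3.4360


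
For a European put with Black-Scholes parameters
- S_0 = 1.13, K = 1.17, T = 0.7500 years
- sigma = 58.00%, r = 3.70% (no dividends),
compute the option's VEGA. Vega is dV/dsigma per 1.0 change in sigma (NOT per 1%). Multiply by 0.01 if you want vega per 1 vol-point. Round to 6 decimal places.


Answer: Vega = 0.379584

Derivation:
d1 = 0.2371394239; d2 = -0.2651553103
phi(d1) = 0.3878812331; exp(-qT) = 1.0000000000; exp(-rT) = 0.9726314943
Vega = S * exp(-qT) * phi(d1) * sqrt(T) = 1.1300 * 1.0000000000 * 0.3878812331 * 0.8660254038 = 0.379584


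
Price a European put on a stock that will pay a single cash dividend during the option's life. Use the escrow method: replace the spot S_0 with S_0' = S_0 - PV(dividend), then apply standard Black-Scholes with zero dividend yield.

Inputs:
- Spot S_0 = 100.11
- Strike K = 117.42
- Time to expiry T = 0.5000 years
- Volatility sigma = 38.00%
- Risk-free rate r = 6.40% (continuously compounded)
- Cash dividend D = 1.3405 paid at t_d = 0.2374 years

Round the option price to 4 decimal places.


PV(D) = D * exp(-r * t_d) = 1.3405 * 0.98492124 = 1.32028692
S_0' = S_0 - PV(D) = 100.1100 - 1.32028692 = 98.78971308
d1 = (ln(S_0'/K) + (r + sigma^2/2)*T) / (sigma*sqrt(T)) = -0.38951822
d2 = d1 - sigma*sqrt(T) = -0.65821880
exp(-rT) = 0.96850658
N(-d1) = 0.65155358; N(-d2) = 0.74480123
P = K * exp(-rT) * N(-d2) - S_0' * N(-d1) = 117.4200 * 0.96850658 * 0.74480123 - 98.78971308 * 0.65155358 = 20.3335

Answer: Price = 20.3335


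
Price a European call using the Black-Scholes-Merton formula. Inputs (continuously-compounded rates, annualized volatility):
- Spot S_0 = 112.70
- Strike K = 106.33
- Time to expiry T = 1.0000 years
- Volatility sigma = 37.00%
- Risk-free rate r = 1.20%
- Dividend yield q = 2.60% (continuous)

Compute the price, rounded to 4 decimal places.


Answer: Price = 18.2522

Derivation:
d1 = (ln(S/K) + (r - q + 0.5*sigma^2) * T) / (sigma * sqrt(T)) = 0.30441069
d2 = d1 - sigma * sqrt(T) = -0.06558931
exp(-rT) = 0.98807171; exp(-qT) = 0.97433509
C = S_0 * exp(-qT) * N(d1) - K * exp(-rT) * N(d2)
N(d1) = 0.61959249; N(d2) = 0.47385240
C = 112.7000 * 0.97433509 * 0.61959249 - 106.3300 * 0.98807171 * 0.47385240 = 18.2522


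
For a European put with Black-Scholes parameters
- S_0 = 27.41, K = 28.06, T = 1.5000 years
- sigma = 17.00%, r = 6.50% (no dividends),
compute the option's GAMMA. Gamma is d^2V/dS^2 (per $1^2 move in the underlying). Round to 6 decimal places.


d1 = 0.4598212674; d2 = 0.2516146393
phi(d1) = 0.3589197934; exp(-qT) = 1.0000000000; exp(-rT) = 0.9071023416
Gamma = exp(-qT) * phi(d1) / (S * sigma * sqrt(T)) = 1.0000000000 * 0.3589197934 / (27.4100 * 0.1700 * 1.2247448714) = 0.062892

Answer: Gamma = 0.062892


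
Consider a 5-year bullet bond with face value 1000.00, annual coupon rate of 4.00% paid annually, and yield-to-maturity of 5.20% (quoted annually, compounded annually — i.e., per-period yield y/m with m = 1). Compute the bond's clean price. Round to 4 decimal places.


Coupon per period c = face * coupon_rate / m = 40.000000
Periods per year m = 1; per-period yield y/m = 0.052000
Number of cashflows N = 5
Cashflows (t years, CF_t, discount factor 1/(1+y/m)^(m*t), PV):
  t = 1.0000: CF_t = 40.000000, DF = 0.950570, PV = 38.022814
  t = 2.0000: CF_t = 40.000000, DF = 0.903584, PV = 36.143359
  t = 3.0000: CF_t = 40.000000, DF = 0.858920, PV = 34.356805
  t = 4.0000: CF_t = 40.000000, DF = 0.816464, PV = 32.658560
  t = 5.0000: CF_t = 1040.000000, DF = 0.776106, PV = 807.150723
Price P = sum_t PV_t = 948.332261

Answer: Price = 948.3323


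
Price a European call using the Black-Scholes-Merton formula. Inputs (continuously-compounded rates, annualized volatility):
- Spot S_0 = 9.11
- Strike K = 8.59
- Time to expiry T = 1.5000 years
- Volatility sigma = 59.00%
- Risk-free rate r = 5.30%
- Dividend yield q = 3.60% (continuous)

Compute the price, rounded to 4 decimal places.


Answer: Price = 2.7006

Derivation:
d1 = (ln(S/K) + (r - q + 0.5*sigma^2) * T) / (sigma * sqrt(T)) = 0.47792586
d2 = d1 - sigma * sqrt(T) = -0.24467361
exp(-rT) = 0.92357802; exp(-qT) = 0.94743211
C = S_0 * exp(-qT) * N(d1) - K * exp(-rT) * N(d2)
N(d1) = 0.68364851; N(d2) = 0.40335458
C = 9.1100 * 0.94743211 * 0.68364851 - 8.5900 * 0.92357802 * 0.40335458 = 2.7006


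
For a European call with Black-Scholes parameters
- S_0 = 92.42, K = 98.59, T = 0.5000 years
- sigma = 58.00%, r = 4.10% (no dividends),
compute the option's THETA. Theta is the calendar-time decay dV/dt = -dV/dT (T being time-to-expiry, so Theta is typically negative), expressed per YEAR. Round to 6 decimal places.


Answer: Theta = -16.543700

Derivation:
d1 = 0.0974675228; d2 = -0.3126544103
phi(d1) = 0.3970518143; exp(-qT) = 1.0000000000; exp(-rT) = 0.9797086965
Theta = -S*exp(-qT)*phi(d1)*sigma/(2*sqrt(T)) - r*K*exp(-rT)*N(d2) + q*S*exp(-qT)*N(d1)
N(d1) = 0.5388224378; N(d2) = 0.3772716177; sqrt(T) = 0.7071067812
Term 1 = -92.4200 * 1.0000000000 * 0.3970518143 * 0.5800 / (2 * 0.7071067812) = -15.0496411567
Term 2 = -0.0410 * 98.5900 * 0.9797086965 * 0.3772716177 = -1.4940592503
Term 3 = 0 (no dividend yield, q = 0)
Theta = -15.0496411567 + (-1.4940592503) + (0.0000000000) = -16.543700


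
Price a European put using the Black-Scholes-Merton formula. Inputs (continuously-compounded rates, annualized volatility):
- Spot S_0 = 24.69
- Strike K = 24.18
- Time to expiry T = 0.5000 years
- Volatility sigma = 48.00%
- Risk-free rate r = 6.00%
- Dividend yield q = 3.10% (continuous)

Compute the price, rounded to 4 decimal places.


Answer: Price = 2.8139

Derivation:
d1 = (ln(S/K) + (r - q + 0.5*sigma^2) * T) / (sigma * sqrt(T)) = 0.27392273
d2 = d1 - sigma * sqrt(T) = -0.06548852
exp(-rT) = 0.97044553; exp(-qT) = 0.98461951
P = K * exp(-rT) * N(-d2) - S_0 * exp(-qT) * N(-d1)
N(-d1) = 0.39207200; N(-d2) = 0.52610748
P = 24.1800 * 0.97044553 * 0.52610748 - 24.6900 * 0.98461951 * 0.39207200 = 2.8139


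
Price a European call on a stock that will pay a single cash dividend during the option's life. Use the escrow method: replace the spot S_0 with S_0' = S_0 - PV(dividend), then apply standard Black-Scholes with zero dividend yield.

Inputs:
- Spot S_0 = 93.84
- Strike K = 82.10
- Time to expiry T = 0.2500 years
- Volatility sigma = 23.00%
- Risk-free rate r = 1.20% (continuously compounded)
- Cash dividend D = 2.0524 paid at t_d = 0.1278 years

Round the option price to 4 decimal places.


Answer: Price = 10.7722

Derivation:
PV(D) = D * exp(-r * t_d) = 2.0524 * 0.99846758 = 2.04925485
S_0' = S_0 - PV(D) = 93.8400 - 2.04925485 = 91.79074515
d1 = (ln(S_0'/K) + (r + sigma^2/2)*T) / (sigma*sqrt(T)) = 1.05379096
d2 = d1 - sigma*sqrt(T) = 0.93879096
exp(-rT) = 0.99700450
N(d1) = 0.85401068; N(d2) = 0.82608096
C = S_0' * N(d1) - K * exp(-rT) * N(d2) = 91.79074515 * 0.85401068 - 82.1000 * 0.99700450 * 0.82608096 = 10.7722


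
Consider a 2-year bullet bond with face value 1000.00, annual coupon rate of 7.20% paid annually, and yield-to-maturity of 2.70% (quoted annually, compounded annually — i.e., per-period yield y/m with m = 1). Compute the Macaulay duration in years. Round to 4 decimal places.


Coupon per period c = face * coupon_rate / m = 72.000000
Periods per year m = 1; per-period yield y/m = 0.027000
Number of cashflows N = 2
Cashflows (t years, CF_t, discount factor 1/(1+y/m)^(m*t), PV):
  t = 1.0000: CF_t = 72.000000, DF = 0.973710, PV = 70.107108
  t = 2.0000: CF_t = 1072.000000, DF = 0.948111, PV = 1016.374822
Price P = sum_t PV_t = 1086.481930
Macaulay numerator sum_t t * PV_t:
  t * PV_t at t = 1.0000: 70.107108
  t * PV_t at t = 2.0000: 2032.749645
Macaulay duration D = (sum_t t * PV_t) / P = 2102.856753 / 1086.481930 = 1.935473

Answer: Macaulay duration = 1.9355 years


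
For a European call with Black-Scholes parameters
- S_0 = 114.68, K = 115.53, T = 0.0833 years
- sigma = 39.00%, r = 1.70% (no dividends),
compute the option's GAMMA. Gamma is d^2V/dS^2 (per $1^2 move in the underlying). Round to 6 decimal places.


Answer: Gamma = 0.030905

Derivation:
d1 = 0.0032557478; d2 = -0.1093050358
phi(d1) = 0.3989401660; exp(-qT) = 1.0000000000; exp(-rT) = 0.9985849022
Gamma = exp(-qT) * phi(d1) / (S * sigma * sqrt(T)) = 1.0000000000 * 0.3989401660 / (114.6800 * 0.3900 * 0.2886173938) = 0.030905


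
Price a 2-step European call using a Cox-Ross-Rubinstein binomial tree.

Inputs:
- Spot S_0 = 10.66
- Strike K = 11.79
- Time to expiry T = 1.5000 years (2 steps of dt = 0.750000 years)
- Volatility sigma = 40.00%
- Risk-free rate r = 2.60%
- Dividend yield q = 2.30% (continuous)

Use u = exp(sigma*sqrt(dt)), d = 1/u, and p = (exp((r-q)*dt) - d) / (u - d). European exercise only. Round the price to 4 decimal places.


Answer: Price = V(0,0) = 1.5960

Derivation:
dt = T/N = 0.750000
u = exp(sigma*sqrt(dt)) = 1.413982; d = 1/u = 0.707222
p = (exp((r-q)*dt) - d) / (u - d) = 0.417440
Discount per step: exp(-r*dt) = 0.980689
Stock lattice S(k, i) with i counting down-moves:
  k=0: S(0,0) = 10.6600
  k=1: S(1,0) = 15.0731; S(1,1) = 7.5390
  k=2: S(2,0) = 21.3130; S(2,1) = 10.6600; S(2,2) = 5.3317
Terminal payoffs V(N, i) = max(S_T - K, 0):
  V(2,0) = 9.523033; V(2,1) = 0.000000; V(2,2) = 0.000000
Backward induction: V(k, i) = exp(-r*dt) * [p * V(k+1, i) + (1-p) * V(k+1, i+1)].
  V(1,0) = exp(-r*dt) * [p*9.523033 + (1-p)*0.000000] = 3.898531
  V(1,1) = exp(-r*dt) * [p*0.000000 + (1-p)*0.000000] = 0.000000
  V(0,0) = exp(-r*dt) * [p*3.898531 + (1-p)*0.000000] = 1.595977


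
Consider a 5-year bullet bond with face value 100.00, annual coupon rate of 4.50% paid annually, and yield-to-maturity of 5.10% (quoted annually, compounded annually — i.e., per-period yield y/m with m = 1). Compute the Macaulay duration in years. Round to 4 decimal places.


Answer: Macaulay duration = 4.5813 years

Derivation:
Coupon per period c = face * coupon_rate / m = 4.500000
Periods per year m = 1; per-period yield y/m = 0.051000
Number of cashflows N = 5
Cashflows (t years, CF_t, discount factor 1/(1+y/m)^(m*t), PV):
  t = 1.0000: CF_t = 4.500000, DF = 0.951475, PV = 4.281637
  t = 2.0000: CF_t = 4.500000, DF = 0.905304, PV = 4.073869
  t = 3.0000: CF_t = 4.500000, DF = 0.861374, PV = 3.876184
  t = 4.0000: CF_t = 4.500000, DF = 0.819576, PV = 3.688091
  t = 5.0000: CF_t = 104.500000, DF = 0.779806, PV = 81.489698
Price P = sum_t PV_t = 97.409479
Macaulay numerator sum_t t * PV_t:
  t * PV_t at t = 1.0000: 4.281637
  t * PV_t at t = 2.0000: 8.147738
  t * PV_t at t = 3.0000: 11.628551
  t * PV_t at t = 4.0000: 14.752365
  t * PV_t at t = 5.0000: 407.448492
Macaulay duration D = (sum_t t * PV_t) / P = 446.258783 / 97.409479 = 4.581266


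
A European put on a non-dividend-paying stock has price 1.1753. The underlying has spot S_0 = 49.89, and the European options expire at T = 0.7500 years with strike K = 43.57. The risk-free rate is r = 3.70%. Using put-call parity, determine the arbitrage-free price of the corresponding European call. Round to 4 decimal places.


Answer: Call price = 8.6877

Derivation:
Put-call parity: C - P = S_0 * exp(-qT) - K * exp(-rT).
S_0 * exp(-qT) = 49.8900 * 1.00000000 = 49.89000000
K * exp(-rT) = 43.5700 * 0.97263149 = 42.37755421
C = P + S*exp(-qT) - K*exp(-rT)
C = 1.1753 + 49.89000000 - 42.37755421 = 8.6877


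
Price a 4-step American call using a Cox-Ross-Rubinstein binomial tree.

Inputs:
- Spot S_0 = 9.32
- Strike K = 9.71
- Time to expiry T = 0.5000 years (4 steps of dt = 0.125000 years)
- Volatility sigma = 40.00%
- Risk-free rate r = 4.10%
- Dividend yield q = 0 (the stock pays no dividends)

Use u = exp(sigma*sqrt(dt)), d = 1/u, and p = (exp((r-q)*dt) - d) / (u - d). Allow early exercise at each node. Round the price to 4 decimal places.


dt = T/N = 0.125000
u = exp(sigma*sqrt(dt)) = 1.151910; d = 1/u = 0.868123
p = (exp((r-q)*dt) - d) / (u - d) = 0.482809
Discount per step: exp(-r*dt) = 0.994888
Stock lattice S(k, i) with i counting down-moves:
  k=0: S(0,0) = 9.3200
  k=1: S(1,0) = 10.7358; S(1,1) = 8.0909
  k=2: S(2,0) = 12.3667; S(2,1) = 9.3200; S(2,2) = 7.0239
  k=3: S(3,0) = 14.2453; S(3,1) = 10.7358; S(3,2) = 8.0909; S(3,3) = 6.0976
  k=4: S(4,0) = 16.4093; S(4,1) = 12.3667; S(4,2) = 9.3200; S(4,3) = 7.0239; S(4,4) = 5.2935
Terminal payoffs V(N, i) = max(S_T - K, 0):
  V(4,0) = 6.699297; V(4,1) = 2.656675; V(4,2) = 0.000000; V(4,3) = 0.000000; V(4,4) = 0.000000
Backward induction: V(k, i) = exp(-r*dt) * [p * V(k+1, i) + (1-p) * V(k+1, i+1)]; then take max(V_cont, immediate exercise) for American.
  V(3,0) = exp(-r*dt) * [p*6.699297 + (1-p)*2.656675] = 4.584932; exercise = 4.535295; V(3,0) = max -> 4.584932
  V(3,1) = exp(-r*dt) * [p*2.656675 + (1-p)*0.000000] = 1.276110; exercise = 1.025800; V(3,1) = max -> 1.276110
  V(3,2) = exp(-r*dt) * [p*0.000000 + (1-p)*0.000000] = 0.000000; exercise = 0.000000; V(3,2) = max -> 0.000000
  V(3,3) = exp(-r*dt) * [p*0.000000 + (1-p)*0.000000] = 0.000000; exercise = 0.000000; V(3,3) = max -> 0.000000
  V(2,0) = exp(-r*dt) * [p*4.584932 + (1-p)*1.276110] = 2.858950; exercise = 2.656675; V(2,0) = max -> 2.858950
  V(2,1) = exp(-r*dt) * [p*1.276110 + (1-p)*0.000000] = 0.612968; exercise = 0.000000; V(2,1) = max -> 0.612968
  V(2,2) = exp(-r*dt) * [p*0.000000 + (1-p)*0.000000] = 0.000000; exercise = 0.000000; V(2,2) = max -> 0.000000
  V(1,0) = exp(-r*dt) * [p*2.858950 + (1-p)*0.612968] = 1.688672; exercise = 1.025800; V(1,0) = max -> 1.688672
  V(1,1) = exp(-r*dt) * [p*0.612968 + (1-p)*0.000000] = 0.294434; exercise = 0.000000; V(1,1) = max -> 0.294434
  V(0,0) = exp(-r*dt) * [p*1.688672 + (1-p)*0.294434] = 0.962639; exercise = 0.000000; V(0,0) = max -> 0.962639

Answer: Price = V(0,0) = 0.9626


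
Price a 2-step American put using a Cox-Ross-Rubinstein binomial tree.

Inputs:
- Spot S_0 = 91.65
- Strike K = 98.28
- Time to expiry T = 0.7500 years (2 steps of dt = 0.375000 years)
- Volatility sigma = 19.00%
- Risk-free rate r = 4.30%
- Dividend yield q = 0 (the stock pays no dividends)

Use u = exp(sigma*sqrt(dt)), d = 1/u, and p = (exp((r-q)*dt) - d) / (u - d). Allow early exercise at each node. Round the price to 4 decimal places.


Answer: Price = V(0,0) = 9.1413

Derivation:
dt = T/N = 0.375000
u = exp(sigma*sqrt(dt)) = 1.123390; d = 1/u = 0.890163
p = (exp((r-q)*dt) - d) / (u - d) = 0.540644
Discount per step: exp(-r*dt) = 0.984004
Stock lattice S(k, i) with i counting down-moves:
  k=0: S(0,0) = 91.6500
  k=1: S(1,0) = 102.9587; S(1,1) = 81.5834
  k=2: S(2,0) = 115.6627; S(2,1) = 91.6500; S(2,2) = 72.6225
Terminal payoffs V(N, i) = max(K - S_T, 0):
  V(2,0) = 0.000000; V(2,1) = 6.630000; V(2,2) = 25.657452
Backward induction: V(k, i) = exp(-r*dt) * [p * V(k+1, i) + (1-p) * V(k+1, i+1)]; then take max(V_cont, immediate exercise) for American.
  V(1,0) = exp(-r*dt) * [p*0.000000 + (1-p)*6.630000] = 2.996814; exercise = 0.000000; V(1,0) = max -> 2.996814
  V(1,1) = exp(-r*dt) * [p*6.630000 + (1-p)*25.657452] = 15.124511; exercise = 16.696567; V(1,1) = max -> 16.696567
  V(0,0) = exp(-r*dt) * [p*2.996814 + (1-p)*16.696567] = 9.141277; exercise = 6.630000; V(0,0) = max -> 9.141277


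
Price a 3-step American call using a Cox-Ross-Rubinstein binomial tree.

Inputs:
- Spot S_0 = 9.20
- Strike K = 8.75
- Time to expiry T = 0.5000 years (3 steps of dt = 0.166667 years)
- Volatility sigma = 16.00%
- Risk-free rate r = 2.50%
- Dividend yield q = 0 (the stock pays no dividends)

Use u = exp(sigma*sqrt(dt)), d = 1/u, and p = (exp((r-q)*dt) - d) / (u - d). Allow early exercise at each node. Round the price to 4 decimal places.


dt = T/N = 0.166667
u = exp(sigma*sqrt(dt)) = 1.067500; d = 1/u = 0.936768
p = (exp((r-q)*dt) - d) / (u - d) = 0.515614
Discount per step: exp(-r*dt) = 0.995842
Stock lattice S(k, i) with i counting down-moves:
  k=0: S(0,0) = 9.2000
  k=1: S(1,0) = 9.8210; S(1,1) = 8.6183
  k=2: S(2,0) = 10.4839; S(2,1) = 9.2000; S(2,2) = 8.0733
  k=3: S(3,0) = 11.1916; S(3,1) = 9.8210; S(3,2) = 8.6183; S(3,3) = 7.5628
Terminal payoffs V(N, i) = max(S_T - K, 0):
  V(3,0) = 2.441591; V(3,1) = 1.071003; V(3,2) = 0.000000; V(3,3) = 0.000000
Backward induction: V(k, i) = exp(-r*dt) * [p * V(k+1, i) + (1-p) * V(k+1, i+1)]; then take max(V_cont, immediate exercise) for American.
  V(2,0) = exp(-r*dt) * [p*2.441591 + (1-p)*1.071003] = 1.770305; exercise = 1.733923; V(2,0) = max -> 1.770305
  V(2,1) = exp(-r*dt) * [p*1.071003 + (1-p)*0.000000] = 0.549928; exercise = 0.450000; V(2,1) = max -> 0.549928
  V(2,2) = exp(-r*dt) * [p*0.000000 + (1-p)*0.000000] = 0.000000; exercise = 0.000000; V(2,2) = max -> 0.000000
  V(1,0) = exp(-r*dt) * [p*1.770305 + (1-p)*0.549928] = 1.174269; exercise = 1.071003; V(1,0) = max -> 1.174269
  V(1,1) = exp(-r*dt) * [p*0.549928 + (1-p)*0.000000] = 0.282372; exercise = 0.000000; V(1,1) = max -> 0.282372
  V(0,0) = exp(-r*dt) * [p*1.174269 + (1-p)*0.282372] = 0.739160; exercise = 0.450000; V(0,0) = max -> 0.739160

Answer: Price = V(0,0) = 0.7392


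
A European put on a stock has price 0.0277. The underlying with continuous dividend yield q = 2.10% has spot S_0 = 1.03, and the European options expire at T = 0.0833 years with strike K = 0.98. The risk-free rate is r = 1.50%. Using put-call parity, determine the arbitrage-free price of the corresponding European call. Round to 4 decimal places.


Put-call parity: C - P = S_0 * exp(-qT) - K * exp(-rT).
S_0 * exp(-qT) = 1.0300 * 0.99825223 = 1.02819980
K * exp(-rT) = 0.9800 * 0.99875128 = 0.97877625
C = P + S*exp(-qT) - K*exp(-rT)
C = 0.0277 + 1.02819980 - 0.97877625 = 0.0771

Answer: Call price = 0.0771


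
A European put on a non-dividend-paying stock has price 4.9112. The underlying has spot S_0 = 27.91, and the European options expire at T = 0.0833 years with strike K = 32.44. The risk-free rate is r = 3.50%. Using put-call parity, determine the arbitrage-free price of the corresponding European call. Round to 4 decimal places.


Put-call parity: C - P = S_0 * exp(-qT) - K * exp(-rT).
S_0 * exp(-qT) = 27.9100 * 1.00000000 = 27.91000000
K * exp(-rT) = 32.4400 * 0.99708875 = 32.34555892
C = P + S*exp(-qT) - K*exp(-rT)
C = 4.9112 + 27.91000000 - 32.34555892 = 0.4756

Answer: Call price = 0.4756


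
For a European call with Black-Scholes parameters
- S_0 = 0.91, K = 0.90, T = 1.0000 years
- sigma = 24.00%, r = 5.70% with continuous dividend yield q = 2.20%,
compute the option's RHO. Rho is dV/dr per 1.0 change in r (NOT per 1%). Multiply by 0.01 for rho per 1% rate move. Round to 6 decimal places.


Answer: Rho = 0.449423

Derivation:
d1 = 0.3118743174; d2 = 0.0718743174
phi(d1) = 0.3800048253; exp(-qT) = 0.9782402351; exp(-rT) = 0.9445940694
N(d2) = 0.5286490356
Rho = K*T*exp(-rT)*N(d2) = 0.9000 * 1.0000 * 0.9445940694 * 0.5286490356 = 0.449423


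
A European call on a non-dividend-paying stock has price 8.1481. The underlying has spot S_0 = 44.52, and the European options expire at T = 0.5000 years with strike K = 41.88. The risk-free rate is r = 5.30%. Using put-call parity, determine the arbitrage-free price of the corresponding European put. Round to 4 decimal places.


Answer: Put price = 4.4129

Derivation:
Put-call parity: C - P = S_0 * exp(-qT) - K * exp(-rT).
S_0 * exp(-qT) = 44.5200 * 1.00000000 = 44.52000000
K * exp(-rT) = 41.8800 * 0.97384804 = 40.78475608
P = C - S*exp(-qT) + K*exp(-rT)
P = 8.1481 - 44.52000000 + 40.78475608 = 4.4129


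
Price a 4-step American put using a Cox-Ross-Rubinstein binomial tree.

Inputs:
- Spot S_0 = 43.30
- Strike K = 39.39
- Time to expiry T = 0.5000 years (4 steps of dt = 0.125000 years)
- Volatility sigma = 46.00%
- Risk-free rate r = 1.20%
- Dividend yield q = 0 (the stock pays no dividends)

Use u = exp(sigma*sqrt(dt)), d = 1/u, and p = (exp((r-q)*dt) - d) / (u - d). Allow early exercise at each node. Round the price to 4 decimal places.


Answer: Price = V(0,0) = 3.6916

Derivation:
dt = T/N = 0.125000
u = exp(sigma*sqrt(dt)) = 1.176607; d = 1/u = 0.849902
p = (exp((r-q)*dt) - d) / (u - d) = 0.464025
Discount per step: exp(-r*dt) = 0.998501
Stock lattice S(k, i) with i counting down-moves:
  k=0: S(0,0) = 43.3000
  k=1: S(1,0) = 50.9471; S(1,1) = 36.8007
  k=2: S(2,0) = 59.9447; S(2,1) = 43.3000; S(2,2) = 31.2770
  k=3: S(3,0) = 70.5313; S(3,1) = 50.9471; S(3,2) = 36.8007; S(3,3) = 26.5824
  k=4: S(4,0) = 82.9876; S(4,1) = 59.9447; S(4,2) = 43.3000; S(4,3) = 31.2770; S(4,4) = 22.5924
Terminal payoffs V(N, i) = max(K - S_T, 0):
  V(4,0) = 0.000000; V(4,1) = 0.000000; V(4,2) = 0.000000; V(4,3) = 8.112984; V(4,4) = 16.797581
Backward induction: V(k, i) = exp(-r*dt) * [p * V(k+1, i) + (1-p) * V(k+1, i+1)]; then take max(V_cont, immediate exercise) for American.
  V(3,0) = exp(-r*dt) * [p*0.000000 + (1-p)*0.000000] = 0.000000; exercise = 0.000000; V(3,0) = max -> 0.000000
  V(3,1) = exp(-r*dt) * [p*0.000000 + (1-p)*0.000000] = 0.000000; exercise = 0.000000; V(3,1) = max -> 0.000000
  V(3,2) = exp(-r*dt) * [p*0.000000 + (1-p)*8.112984] = 4.341835; exercise = 2.589256; V(3,2) = max -> 4.341835
  V(3,3) = exp(-r*dt) * [p*8.112984 + (1-p)*16.797581] = 12.748570; exercise = 12.807610; V(3,3) = max -> 12.807610
  V(2,0) = exp(-r*dt) * [p*0.000000 + (1-p)*0.000000] = 0.000000; exercise = 0.000000; V(2,0) = max -> 0.000000
  V(2,1) = exp(-r*dt) * [p*0.000000 + (1-p)*4.341835] = 2.323625; exercise = 0.000000; V(2,1) = max -> 2.323625
  V(2,2) = exp(-r*dt) * [p*4.341835 + (1-p)*12.807610] = 8.865966; exercise = 8.112984; V(2,2) = max -> 8.865966
  V(1,0) = exp(-r*dt) * [p*0.000000 + (1-p)*2.323625] = 1.243537; exercise = 0.000000; V(1,0) = max -> 1.243537
  V(1,1) = exp(-r*dt) * [p*2.323625 + (1-p)*8.865966] = 5.821414; exercise = 2.589256; V(1,1) = max -> 5.821414
  V(0,0) = exp(-r*dt) * [p*1.243537 + (1-p)*5.821414] = 3.691621; exercise = 0.000000; V(0,0) = max -> 3.691621


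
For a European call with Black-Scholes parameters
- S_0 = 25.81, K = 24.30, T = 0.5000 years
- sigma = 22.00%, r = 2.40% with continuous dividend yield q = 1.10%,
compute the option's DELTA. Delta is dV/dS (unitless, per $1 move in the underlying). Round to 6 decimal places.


Answer: Delta = 0.690150

Derivation:
d1 = 0.5070962502; d2 = 0.3515327583
phi(d1) = 0.3508095355; exp(-qT) = 0.9945150973; exp(-rT) = 0.9880717129
N(d1) = 0.6939563570
Delta = exp(-qT) * N(d1) = 0.9945150973 * 0.6939563570 = 0.690150


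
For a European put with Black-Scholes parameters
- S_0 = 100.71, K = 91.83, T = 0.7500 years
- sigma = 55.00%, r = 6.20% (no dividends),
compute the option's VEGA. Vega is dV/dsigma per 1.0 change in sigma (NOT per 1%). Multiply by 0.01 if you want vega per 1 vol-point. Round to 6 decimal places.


d1 = 0.5295741314; d2 = 0.0532601593
phi(d1) = 0.3467459452; exp(-qT) = 1.0000000000; exp(-rT) = 0.9545645606
Vega = S * exp(-qT) * phi(d1) * sqrt(T) = 100.7100 * 1.0000000000 * 0.3467459452 * 0.8660254038 = 30.242286

Answer: Vega = 30.242286


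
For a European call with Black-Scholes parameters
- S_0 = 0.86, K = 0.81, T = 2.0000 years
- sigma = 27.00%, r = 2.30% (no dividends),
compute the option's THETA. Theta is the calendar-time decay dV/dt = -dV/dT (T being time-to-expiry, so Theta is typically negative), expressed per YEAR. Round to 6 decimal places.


Answer: Theta = -0.038859

Derivation:
d1 = 0.4682569569; d2 = 0.0864192951
phi(d1) = 0.3575175518; exp(-qT) = 1.0000000000; exp(-rT) = 0.9550419622
Theta = -S*exp(-qT)*phi(d1)*sigma/(2*sqrt(T)) - r*K*exp(-rT)*N(d2) + q*S*exp(-qT)*N(d1)
N(d1) = 0.6801995773; N(d2) = 0.5344334455; sqrt(T) = 1.4142135624
Term 1 = -0.8600 * 1.0000000000 * 0.3575175518 * 0.2700 / (2 * 1.4142135624) = -0.0293504382
Term 2 = -0.0230 * 0.8100 * 0.9550419622 * 0.5344334455 = -0.0095088706
Term 3 = 0 (no dividend yield, q = 0)
Theta = -0.0293504382 + (-0.0095088706) + (0.0000000000) = -0.038859


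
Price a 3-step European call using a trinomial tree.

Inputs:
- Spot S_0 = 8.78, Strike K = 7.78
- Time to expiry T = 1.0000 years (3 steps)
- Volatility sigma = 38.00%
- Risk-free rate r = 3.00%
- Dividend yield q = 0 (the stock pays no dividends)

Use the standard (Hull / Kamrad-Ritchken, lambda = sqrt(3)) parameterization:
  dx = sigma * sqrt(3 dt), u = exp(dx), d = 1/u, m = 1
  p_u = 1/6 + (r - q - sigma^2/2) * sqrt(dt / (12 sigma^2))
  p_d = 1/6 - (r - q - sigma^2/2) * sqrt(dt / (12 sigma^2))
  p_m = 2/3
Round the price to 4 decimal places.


dt = T/N = 0.333333; dx = sigma*sqrt(3*dt) = 0.380000
u = exp(dx) = 1.462285; d = 1/u = 0.683861
p_u = 0.148158, p_m = 0.666667, p_d = 0.185175
Discount per step: exp(-r*dt) = 0.990050
Stock lattice S(k, j) with j the centered position index:
  k=0: S(0,+0) = 8.7800
  k=1: S(1,-1) = 6.0043; S(1,+0) = 8.7800; S(1,+1) = 12.8389
  k=2: S(2,-2) = 4.1061; S(2,-1) = 6.0043; S(2,+0) = 8.7800; S(2,+1) = 12.8389; S(2,+2) = 18.7741
  k=3: S(3,-3) = 2.8080; S(3,-2) = 4.1061; S(3,-1) = 6.0043; S(3,+0) = 8.7800; S(3,+1) = 12.8389; S(3,+2) = 18.7741; S(3,+3) = 27.4530
Terminal payoffs V(N, j) = max(S_T - K, 0):
  V(3,-3) = 0.000000; V(3,-2) = 0.000000; V(3,-1) = 0.000000; V(3,+0) = 1.000000; V(3,+1) = 5.058859; V(3,+2) = 10.994065; V(3,+3) = 19.673026
Backward induction: V(k, j) = exp(-r*dt) * [p_u * V(k+1, j+1) + p_m * V(k+1, j) + p_d * V(k+1, j-1)]
  V(2,-2) = exp(-r*dt) * [p_u*0.000000 + p_m*0.000000 + p_d*0.000000] = 0.000000
  V(2,-1) = exp(-r*dt) * [p_u*1.000000 + p_m*0.000000 + p_d*0.000000] = 0.146684
  V(2,+0) = exp(-r*dt) * [p_u*5.058859 + p_m*1.000000 + p_d*0.000000] = 1.402085
  V(2,+1) = exp(-r*dt) * [p_u*10.994065 + p_m*5.058859 + p_d*1.000000] = 5.134998
  V(2,+2) = exp(-r*dt) * [p_u*19.673026 + p_m*10.994065 + p_d*5.058859] = 11.069616
  V(1,-1) = exp(-r*dt) * [p_u*1.402085 + p_m*0.146684 + p_d*0.000000] = 0.302479
  V(1,+0) = exp(-r*dt) * [p_u*5.134998 + p_m*1.402085 + p_d*0.146684] = 1.705535
  V(1,+1) = exp(-r*dt) * [p_u*11.069616 + p_m*5.134998 + p_d*1.402085] = 5.270050
  V(0,+0) = exp(-r*dt) * [p_u*5.270050 + p_m*1.705535 + p_d*0.302479] = 1.954195

Answer: Price = V(0,0) = 1.9542


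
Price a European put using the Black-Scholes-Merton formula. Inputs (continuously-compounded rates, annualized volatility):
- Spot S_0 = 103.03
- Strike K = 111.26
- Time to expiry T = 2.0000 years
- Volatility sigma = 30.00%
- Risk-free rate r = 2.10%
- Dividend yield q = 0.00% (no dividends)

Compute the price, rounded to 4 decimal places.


Answer: Price = 19.5010

Derivation:
d1 = (ln(S/K) + (r - q + 0.5*sigma^2) * T) / (sigma * sqrt(T)) = 0.12999075
d2 = d1 - sigma * sqrt(T) = -0.29427332
exp(-rT) = 0.95886978; exp(-qT) = 1.00000000
P = K * exp(-rT) * N(-d2) - S_0 * exp(-qT) * N(-d1)
N(-d1) = 0.44828687; N(-d2) = 0.61572547
P = 111.2600 * 0.95886978 * 0.61572547 - 103.0300 * 1.00000000 * 0.44828687 = 19.5010


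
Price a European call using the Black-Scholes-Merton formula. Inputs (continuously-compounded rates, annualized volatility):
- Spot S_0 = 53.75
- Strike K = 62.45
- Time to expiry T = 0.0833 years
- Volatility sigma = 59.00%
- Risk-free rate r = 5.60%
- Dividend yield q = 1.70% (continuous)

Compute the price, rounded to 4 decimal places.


d1 = (ln(S/K) + (r - q + 0.5*sigma^2) * T) / (sigma * sqrt(T)) = -0.77679230
d2 = d1 - sigma * sqrt(T) = -0.94707657
exp(-rT) = 0.99534606; exp(-qT) = 0.99858490
C = S_0 * exp(-qT) * N(d1) - K * exp(-rT) * N(d2)
N(d1) = 0.21864066; N(d2) = 0.17179988
C = 53.7500 * 0.99858490 * 0.21864066 - 62.4500 * 0.99534606 * 0.17179988 = 1.0563

Answer: Price = 1.0563


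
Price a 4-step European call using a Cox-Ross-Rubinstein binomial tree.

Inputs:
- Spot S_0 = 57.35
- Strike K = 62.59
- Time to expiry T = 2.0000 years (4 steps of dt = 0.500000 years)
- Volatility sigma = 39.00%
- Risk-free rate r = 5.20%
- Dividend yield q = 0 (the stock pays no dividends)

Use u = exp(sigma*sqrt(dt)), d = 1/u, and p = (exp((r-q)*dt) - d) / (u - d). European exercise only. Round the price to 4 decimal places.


Answer: Price = V(0,0) = 12.8330

Derivation:
dt = T/N = 0.500000
u = exp(sigma*sqrt(dt)) = 1.317547; d = 1/u = 0.758986
p = (exp((r-q)*dt) - d) / (u - d) = 0.478649
Discount per step: exp(-r*dt) = 0.974335
Stock lattice S(k, i) with i counting down-moves:
  k=0: S(0,0) = 57.3500
  k=1: S(1,0) = 75.5613; S(1,1) = 43.5279
  k=2: S(2,0) = 99.5556; S(2,1) = 57.3500; S(2,2) = 33.0370
  k=3: S(3,0) = 131.1692; S(3,1) = 75.5613; S(3,2) = 43.5279; S(3,3) = 25.0747
  k=4: S(4,0) = 172.8215; S(4,1) = 99.5556; S(4,2) = 57.3500; S(4,3) = 33.0370; S(4,4) = 19.0313
Terminal payoffs V(N, i) = max(S_T - K, 0):
  V(4,0) = 110.231526; V(4,1) = 36.965585; V(4,2) = 0.000000; V(4,3) = 0.000000; V(4,4) = 0.000000
Backward induction: V(k, i) = exp(-r*dt) * [p * V(k+1, i) + (1-p) * V(k+1, i+1)].
  V(3,0) = exp(-r*dt) * [p*110.231526 + (1-p)*36.965585] = 70.185525
  V(3,1) = exp(-r*dt) * [p*36.965585 + (1-p)*0.000000] = 17.239449
  V(3,2) = exp(-r*dt) * [p*0.000000 + (1-p)*0.000000] = 0.000000
  V(3,3) = exp(-r*dt) * [p*0.000000 + (1-p)*0.000000] = 0.000000
  V(2,0) = exp(-r*dt) * [p*70.185525 + (1-p)*17.239449] = 41.489188
  V(2,1) = exp(-r*dt) * [p*17.239449 + (1-p)*0.000000] = 8.039873
  V(2,2) = exp(-r*dt) * [p*0.000000 + (1-p)*0.000000] = 0.000000
  V(1,0) = exp(-r*dt) * [p*41.489188 + (1-p)*8.039873] = 23.433115
  V(1,1) = exp(-r*dt) * [p*8.039873 + (1-p)*0.000000] = 3.749514
  V(0,0) = exp(-r*dt) * [p*23.433115 + (1-p)*3.749514] = 12.833022


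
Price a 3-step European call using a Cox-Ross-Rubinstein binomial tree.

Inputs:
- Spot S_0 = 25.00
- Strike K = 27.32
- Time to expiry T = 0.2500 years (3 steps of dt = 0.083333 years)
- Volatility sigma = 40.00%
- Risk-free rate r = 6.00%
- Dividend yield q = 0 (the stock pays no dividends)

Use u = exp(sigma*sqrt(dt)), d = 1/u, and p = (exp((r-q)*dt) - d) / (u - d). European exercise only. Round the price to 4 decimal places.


dt = T/N = 0.083333
u = exp(sigma*sqrt(dt)) = 1.122401; d = 1/u = 0.890947
p = (exp((r-q)*dt) - d) / (u - d) = 0.492821
Discount per step: exp(-r*dt) = 0.995012
Stock lattice S(k, i) with i counting down-moves:
  k=0: S(0,0) = 25.0000
  k=1: S(1,0) = 28.0600; S(1,1) = 22.2737
  k=2: S(2,0) = 31.4946; S(2,1) = 25.0000; S(2,2) = 19.8447
  k=3: S(3,0) = 35.3496; S(3,1) = 28.0600; S(3,2) = 22.2737; S(3,3) = 17.6806
Terminal payoffs V(N, i) = max(S_T - K, 0):
  V(3,0) = 8.029561; V(3,1) = 0.740023; V(3,2) = 0.000000; V(3,3) = 0.000000
Backward induction: V(k, i) = exp(-r*dt) * [p * V(k+1, i) + (1-p) * V(k+1, i+1)].
  V(2,0) = exp(-r*dt) * [p*8.029561 + (1-p)*0.740023] = 4.310854
  V(2,1) = exp(-r*dt) * [p*0.740023 + (1-p)*0.000000] = 0.362880
  V(2,2) = exp(-r*dt) * [p*0.000000 + (1-p)*0.000000] = 0.000000
  V(1,0) = exp(-r*dt) * [p*4.310854 + (1-p)*0.362880] = 2.297011
  V(1,1) = exp(-r*dt) * [p*0.362880 + (1-p)*0.000000] = 0.177943
  V(0,0) = exp(-r*dt) * [p*2.297011 + (1-p)*0.177943] = 1.216169

Answer: Price = V(0,0) = 1.2162


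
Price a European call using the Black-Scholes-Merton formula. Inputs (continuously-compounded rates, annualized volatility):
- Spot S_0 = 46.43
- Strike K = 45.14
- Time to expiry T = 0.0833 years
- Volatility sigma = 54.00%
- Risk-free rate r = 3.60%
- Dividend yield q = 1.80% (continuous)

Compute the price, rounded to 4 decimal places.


Answer: Price = 3.5665

Derivation:
d1 = (ln(S/K) + (r - q + 0.5*sigma^2) * T) / (sigma * sqrt(T)) = 0.26833917
d2 = d1 - sigma * sqrt(T) = 0.11248578
exp(-rT) = 0.99700569; exp(-qT) = 0.99850172
C = S_0 * exp(-qT) * N(d1) - K * exp(-rT) * N(d2)
N(d1) = 0.60578087; N(d2) = 0.54478088
C = 46.4300 * 0.99850172 * 0.60578087 - 45.1400 * 0.99700569 * 0.54478088 = 3.5665
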